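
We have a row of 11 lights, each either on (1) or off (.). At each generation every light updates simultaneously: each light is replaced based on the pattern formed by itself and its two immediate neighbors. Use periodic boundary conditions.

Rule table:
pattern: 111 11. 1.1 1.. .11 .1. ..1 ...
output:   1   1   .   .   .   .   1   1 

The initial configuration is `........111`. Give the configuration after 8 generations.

11111......

.1111111.11
..111111..1
.1.11111.1.
1...1111...
..11.111.11
.1.1..11..1
.....1.1.1.
11111......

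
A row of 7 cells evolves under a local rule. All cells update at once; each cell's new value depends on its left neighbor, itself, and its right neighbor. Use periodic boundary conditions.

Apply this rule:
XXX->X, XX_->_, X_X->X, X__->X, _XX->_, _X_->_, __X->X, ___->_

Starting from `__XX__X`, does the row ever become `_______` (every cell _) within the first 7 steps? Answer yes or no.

step 1: XX__XX_
step 2: __XX__X  (repeats step 0; period 2)
step 7: XX__XX_
step 7 is XX__XX_, still not uniform _

no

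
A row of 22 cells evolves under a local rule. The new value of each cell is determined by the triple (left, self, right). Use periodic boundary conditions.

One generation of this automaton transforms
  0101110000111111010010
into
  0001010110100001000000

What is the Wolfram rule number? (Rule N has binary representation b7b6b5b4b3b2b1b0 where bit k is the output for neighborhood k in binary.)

73

position 4: 111 → 0  (bit 7 = 0)
position 5: 110 → 1  (bit 6 = 1)
position 2: 101 → 0  (bit 5 = 0)
position 6: 100 → 0  (bit 4 = 0)
position 3: 011 → 1  (bit 3 = 1)
position 1: 010 → 0  (bit 2 = 0)
position 0: 001 → 0  (bit 1 = 0)
position 7: 000 → 1  (bit 0 = 1)
bits b7..b0 = 01001001 = 73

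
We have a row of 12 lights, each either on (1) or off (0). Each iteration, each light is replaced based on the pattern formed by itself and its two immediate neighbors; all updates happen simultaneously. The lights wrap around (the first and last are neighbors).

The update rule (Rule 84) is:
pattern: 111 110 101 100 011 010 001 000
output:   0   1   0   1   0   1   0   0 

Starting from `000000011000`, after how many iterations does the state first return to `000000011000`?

12

iteration 1: 000000001100
iteration 2: 000000000110
iteration 3: 000000000011
iteration 4: 100000000001
iteration 5: 110000000000
iteration 6: 011000000000
iteration 7: 001100000000
iteration 8: 000110000000
iteration 9: 000011000000
iteration 10: 000001100000
iteration 11: 000000110000
iteration 12: 000000011000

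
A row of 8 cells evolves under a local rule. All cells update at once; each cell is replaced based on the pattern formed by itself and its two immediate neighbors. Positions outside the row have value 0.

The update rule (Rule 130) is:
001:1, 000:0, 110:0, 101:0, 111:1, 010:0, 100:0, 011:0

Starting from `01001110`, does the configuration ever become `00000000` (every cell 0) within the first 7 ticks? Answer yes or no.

yes

10010100
00100000
01000000
10000000
00000000
all cells are 0 at tick 5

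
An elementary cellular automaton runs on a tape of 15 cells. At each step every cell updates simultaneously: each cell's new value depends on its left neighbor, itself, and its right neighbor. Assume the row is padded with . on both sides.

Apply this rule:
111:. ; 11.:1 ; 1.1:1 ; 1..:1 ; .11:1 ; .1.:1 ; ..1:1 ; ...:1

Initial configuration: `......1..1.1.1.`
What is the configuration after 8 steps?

111111111111111
1.............1
111111111111111  (repeats step 1; period 2)
step 8: 1.............1

1.............1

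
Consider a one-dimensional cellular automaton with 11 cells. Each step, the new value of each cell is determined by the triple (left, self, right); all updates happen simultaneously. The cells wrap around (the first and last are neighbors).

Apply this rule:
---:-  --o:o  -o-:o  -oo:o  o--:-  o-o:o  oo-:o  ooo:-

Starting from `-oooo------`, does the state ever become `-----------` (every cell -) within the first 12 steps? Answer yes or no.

no

step 1: oo--o------
step 2: oo-oo-----o
step 3: -oooo----oo
step 4: oo--o---ooo
step 5: -o-oo--oo--
step 6: ooooo-ooo--
step 7: o---ooo-o-o
step 8: o--oo-ooooo
step 9: o-ooooo----
step 10: ooo---o---o
step 11: --o--oo--oo
step 12: -oo-ooo-ooo
step 12 is -oo-ooo-ooo, still not uniform -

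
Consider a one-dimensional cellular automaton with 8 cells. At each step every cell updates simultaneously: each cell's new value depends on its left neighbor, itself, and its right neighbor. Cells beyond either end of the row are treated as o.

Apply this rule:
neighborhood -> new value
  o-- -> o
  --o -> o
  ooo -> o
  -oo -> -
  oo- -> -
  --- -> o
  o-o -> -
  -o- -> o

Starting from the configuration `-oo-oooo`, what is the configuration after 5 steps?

oo---o--

-----ooo
ooooo-oo
oooo---o
ooo-ooo-
oo---o--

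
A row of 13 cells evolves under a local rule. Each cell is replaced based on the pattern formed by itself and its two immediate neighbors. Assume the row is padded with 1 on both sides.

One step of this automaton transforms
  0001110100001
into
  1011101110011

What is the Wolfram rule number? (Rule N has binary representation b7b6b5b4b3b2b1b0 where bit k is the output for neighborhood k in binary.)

190

position 4: 111 → 1  (bit 7 = 1)
position 5: 110 → 0  (bit 6 = 0)
position 6: 101 → 1  (bit 5 = 1)
position 0: 100 → 1  (bit 4 = 1)
position 3: 011 → 1  (bit 3 = 1)
position 7: 010 → 1  (bit 2 = 1)
position 2: 001 → 1  (bit 1 = 1)
position 1: 000 → 0  (bit 0 = 0)
bits b7..b0 = 10111110 = 190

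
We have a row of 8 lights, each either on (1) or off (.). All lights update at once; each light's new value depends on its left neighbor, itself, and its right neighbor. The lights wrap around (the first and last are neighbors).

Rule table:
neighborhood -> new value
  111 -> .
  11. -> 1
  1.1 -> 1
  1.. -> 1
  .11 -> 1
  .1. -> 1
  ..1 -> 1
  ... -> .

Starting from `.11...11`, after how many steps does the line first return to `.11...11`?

1111.111
...111..
..11.11.
.1111111
11.....1
.11...11

6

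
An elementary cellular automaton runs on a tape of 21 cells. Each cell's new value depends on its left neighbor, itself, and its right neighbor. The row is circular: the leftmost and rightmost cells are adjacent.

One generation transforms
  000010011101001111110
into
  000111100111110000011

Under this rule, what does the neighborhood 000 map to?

At position 0 the neighborhood is 000; the next row has 0 there.

0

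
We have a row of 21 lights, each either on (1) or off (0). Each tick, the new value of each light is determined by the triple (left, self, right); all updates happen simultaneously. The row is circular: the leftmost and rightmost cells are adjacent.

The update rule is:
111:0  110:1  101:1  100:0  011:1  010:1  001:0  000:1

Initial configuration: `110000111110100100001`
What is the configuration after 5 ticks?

000011101110100111000

010110100011100101101
111111101010100111111
000000111111100100000
111110100000100101111
000011101110100111000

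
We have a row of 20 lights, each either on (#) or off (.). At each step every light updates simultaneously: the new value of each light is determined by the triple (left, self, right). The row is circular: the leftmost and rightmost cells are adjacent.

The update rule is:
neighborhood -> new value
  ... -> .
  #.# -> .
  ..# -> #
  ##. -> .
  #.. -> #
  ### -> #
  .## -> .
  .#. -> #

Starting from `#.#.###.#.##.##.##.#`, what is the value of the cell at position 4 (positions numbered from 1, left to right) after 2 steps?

#

..#..#..#...........
.#########..........
position 4 holds #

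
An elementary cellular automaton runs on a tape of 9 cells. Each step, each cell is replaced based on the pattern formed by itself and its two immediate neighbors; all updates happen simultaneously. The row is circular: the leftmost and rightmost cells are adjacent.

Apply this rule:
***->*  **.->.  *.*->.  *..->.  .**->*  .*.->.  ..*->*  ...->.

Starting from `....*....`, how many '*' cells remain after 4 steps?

...*.....
..*......
.*.......
*........
count of *: 1

1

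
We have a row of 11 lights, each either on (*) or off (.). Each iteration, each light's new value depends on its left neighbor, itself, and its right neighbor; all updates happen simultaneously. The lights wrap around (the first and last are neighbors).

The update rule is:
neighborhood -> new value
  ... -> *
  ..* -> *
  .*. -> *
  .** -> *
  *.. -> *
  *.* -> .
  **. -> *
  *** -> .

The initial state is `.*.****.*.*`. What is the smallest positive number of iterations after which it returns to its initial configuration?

.*.*..*.*.*
.*.****.*.*

2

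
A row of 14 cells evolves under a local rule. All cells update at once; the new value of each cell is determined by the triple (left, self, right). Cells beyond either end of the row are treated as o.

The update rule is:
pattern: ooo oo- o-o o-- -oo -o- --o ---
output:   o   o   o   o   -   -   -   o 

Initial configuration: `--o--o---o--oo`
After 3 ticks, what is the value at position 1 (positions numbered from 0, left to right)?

o

o--o--oo--o--o
oo--o--oo--o--
ooo--o--oo--o-
position 1 holds o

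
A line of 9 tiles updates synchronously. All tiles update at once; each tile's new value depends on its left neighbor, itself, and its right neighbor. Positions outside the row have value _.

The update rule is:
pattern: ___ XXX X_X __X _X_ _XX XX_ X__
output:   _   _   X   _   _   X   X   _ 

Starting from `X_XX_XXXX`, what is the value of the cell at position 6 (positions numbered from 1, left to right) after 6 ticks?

_

_XXXXX__X
_X___X___
_________
_________  (fixed point — unchanged through tick 6)
position 6 holds _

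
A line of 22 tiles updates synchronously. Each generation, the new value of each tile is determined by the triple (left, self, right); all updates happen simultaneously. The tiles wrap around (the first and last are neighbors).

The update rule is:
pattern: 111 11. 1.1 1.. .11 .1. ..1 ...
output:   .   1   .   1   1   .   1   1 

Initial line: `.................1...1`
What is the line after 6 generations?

11.............1111111

11111111111111111.111.
1...............1.1.1.
.111111111111111......
11.............1111111
.111111111111111......  (repeats generation 3; period 2)
generation 6: 11.............1111111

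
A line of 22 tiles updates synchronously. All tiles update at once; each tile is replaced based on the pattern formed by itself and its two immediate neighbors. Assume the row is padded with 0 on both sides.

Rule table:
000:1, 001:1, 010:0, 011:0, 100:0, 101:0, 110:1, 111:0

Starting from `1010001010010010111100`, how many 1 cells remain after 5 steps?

10

0000110000100100000101
1111010111001001111000
0001000001010010001011
1110011110000100110001
0010100010111001010110
count of 1: 10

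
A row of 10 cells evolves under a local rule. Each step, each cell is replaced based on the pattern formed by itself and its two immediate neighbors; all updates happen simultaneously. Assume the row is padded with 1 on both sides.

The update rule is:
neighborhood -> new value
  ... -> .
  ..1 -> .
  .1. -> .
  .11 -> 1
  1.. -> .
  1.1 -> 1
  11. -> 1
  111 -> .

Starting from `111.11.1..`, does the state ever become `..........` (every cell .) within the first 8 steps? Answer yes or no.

yes

..11111...
..1...1...
..........
all cells are . at step 3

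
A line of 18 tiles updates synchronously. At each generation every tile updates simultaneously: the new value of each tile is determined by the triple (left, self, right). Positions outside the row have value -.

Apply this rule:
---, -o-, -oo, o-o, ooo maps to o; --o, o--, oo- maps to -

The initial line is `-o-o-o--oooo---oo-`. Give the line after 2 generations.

generation 1: -ooooo--ooo--o-o--
generation 2: -oooo---oo---ooo-o

-oooo---oo---ooo-o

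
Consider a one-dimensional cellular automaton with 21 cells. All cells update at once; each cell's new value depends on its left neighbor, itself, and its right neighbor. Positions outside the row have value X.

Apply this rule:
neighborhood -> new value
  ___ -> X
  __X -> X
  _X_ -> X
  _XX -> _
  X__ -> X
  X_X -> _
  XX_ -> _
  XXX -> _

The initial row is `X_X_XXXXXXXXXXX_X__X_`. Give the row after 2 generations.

XXXXXXXXXXXXXXXX_____

__X_____________XXXX_
XXXXXXXXXXXXXXXX_____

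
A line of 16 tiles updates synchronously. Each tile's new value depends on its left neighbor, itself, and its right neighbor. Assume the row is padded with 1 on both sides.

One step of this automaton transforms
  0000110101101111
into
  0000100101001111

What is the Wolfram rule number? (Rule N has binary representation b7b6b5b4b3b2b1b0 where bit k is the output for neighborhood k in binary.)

140

position 13: 111 → 1  (bit 7 = 1)
position 5: 110 → 0  (bit 6 = 0)
position 6: 101 → 0  (bit 5 = 0)
position 0: 100 → 0  (bit 4 = 0)
position 4: 011 → 1  (bit 3 = 1)
position 7: 010 → 1  (bit 2 = 1)
position 3: 001 → 0  (bit 1 = 0)
position 1: 000 → 0  (bit 0 = 0)
bits b7..b0 = 10001100 = 140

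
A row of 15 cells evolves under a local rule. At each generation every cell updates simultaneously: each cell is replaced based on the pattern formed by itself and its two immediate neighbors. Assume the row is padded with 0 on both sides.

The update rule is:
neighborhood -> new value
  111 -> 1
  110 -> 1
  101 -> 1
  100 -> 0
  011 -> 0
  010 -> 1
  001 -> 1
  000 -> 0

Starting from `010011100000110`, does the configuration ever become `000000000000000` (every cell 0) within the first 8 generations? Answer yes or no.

no

110101100001010
011110100011110
101111100101110
110111101110110
011011110111010
101101111011110
110110111101110
011011011110110
generation 8 is 011011011110110, still not uniform 0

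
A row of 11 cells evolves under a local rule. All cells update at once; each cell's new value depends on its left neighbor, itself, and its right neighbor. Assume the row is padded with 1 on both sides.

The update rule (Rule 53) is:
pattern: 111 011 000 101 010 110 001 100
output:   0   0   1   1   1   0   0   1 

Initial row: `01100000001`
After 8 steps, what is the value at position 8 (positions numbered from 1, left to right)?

0

10011111100
01000000010
11111111011
00000000100
11111110110
00000001001
11111101100
00000010010
position 8 holds 0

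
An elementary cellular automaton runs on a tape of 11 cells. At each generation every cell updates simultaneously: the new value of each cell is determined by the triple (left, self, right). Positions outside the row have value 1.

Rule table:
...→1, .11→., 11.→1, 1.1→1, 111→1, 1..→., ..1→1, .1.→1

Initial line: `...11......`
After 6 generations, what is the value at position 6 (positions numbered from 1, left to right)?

generation 1: .11.1.11111
generation 2: 1.1111.1111
generation 3: 11.1111.111
generation 4: 111.1111.11
generation 5: 1111.1111.1
generation 6: 11111.1111.
position 6 holds .

.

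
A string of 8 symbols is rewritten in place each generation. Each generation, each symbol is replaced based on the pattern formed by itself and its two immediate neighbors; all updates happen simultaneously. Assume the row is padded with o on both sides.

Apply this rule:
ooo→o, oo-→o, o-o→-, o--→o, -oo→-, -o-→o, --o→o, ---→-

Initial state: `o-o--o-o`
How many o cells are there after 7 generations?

7

o-oooo--
o--ooooo
ooo-oooo
ooo--ooo
ooooo-oo
ooooo--o
ooooooo-
count of o: 7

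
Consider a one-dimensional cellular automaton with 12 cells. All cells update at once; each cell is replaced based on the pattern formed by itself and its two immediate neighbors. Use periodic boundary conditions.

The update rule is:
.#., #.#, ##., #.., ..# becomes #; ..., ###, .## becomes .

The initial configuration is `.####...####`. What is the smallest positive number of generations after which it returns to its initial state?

3

#...##.#...#
##.#.####.#.
.####...####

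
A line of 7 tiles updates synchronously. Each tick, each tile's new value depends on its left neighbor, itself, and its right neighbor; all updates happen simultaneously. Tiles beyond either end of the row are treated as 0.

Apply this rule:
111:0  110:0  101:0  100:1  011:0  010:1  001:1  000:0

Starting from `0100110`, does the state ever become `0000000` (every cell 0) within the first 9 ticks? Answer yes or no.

yes

1111001
0000111
0001000
0011100
0100010
1110111
0000000
all cells are 0 at tick 7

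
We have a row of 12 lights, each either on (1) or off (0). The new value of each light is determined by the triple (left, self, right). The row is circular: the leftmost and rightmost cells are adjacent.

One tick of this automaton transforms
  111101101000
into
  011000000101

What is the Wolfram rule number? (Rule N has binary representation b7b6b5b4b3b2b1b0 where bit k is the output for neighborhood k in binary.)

position 1: 111 → 1  (bit 7 = 1)
position 3: 110 → 0  (bit 6 = 0)
position 4: 101 → 0  (bit 5 = 0)
position 9: 100 → 1  (bit 4 = 1)
position 0: 011 → 0  (bit 3 = 0)
position 8: 010 → 0  (bit 2 = 0)
position 11: 001 → 1  (bit 1 = 1)
position 10: 000 → 0  (bit 0 = 0)
bits b7..b0 = 10010010 = 146

146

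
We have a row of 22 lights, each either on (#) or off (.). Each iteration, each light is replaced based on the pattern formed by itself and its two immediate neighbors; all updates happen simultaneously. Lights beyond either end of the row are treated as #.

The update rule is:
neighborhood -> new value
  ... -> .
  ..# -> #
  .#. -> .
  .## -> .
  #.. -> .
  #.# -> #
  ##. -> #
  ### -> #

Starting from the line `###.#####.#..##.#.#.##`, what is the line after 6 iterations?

iteration 1: ####.#####..#.##.#.#.#
iteration 2: #####.####.#.#.##.#.#.
iteration 3: ######.####.#.#.##.#.#
iteration 4: #######.####.#.#.##.#.
iteration 5: ########.####.#.#.##.#
iteration 6: #########.####.#.#.##.

#########.####.#.#.##.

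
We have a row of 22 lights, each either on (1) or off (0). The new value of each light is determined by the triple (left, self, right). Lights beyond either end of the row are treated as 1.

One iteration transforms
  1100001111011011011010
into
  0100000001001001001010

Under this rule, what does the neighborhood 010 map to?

1

At position 20 the neighborhood is 010; the next row has 1 there.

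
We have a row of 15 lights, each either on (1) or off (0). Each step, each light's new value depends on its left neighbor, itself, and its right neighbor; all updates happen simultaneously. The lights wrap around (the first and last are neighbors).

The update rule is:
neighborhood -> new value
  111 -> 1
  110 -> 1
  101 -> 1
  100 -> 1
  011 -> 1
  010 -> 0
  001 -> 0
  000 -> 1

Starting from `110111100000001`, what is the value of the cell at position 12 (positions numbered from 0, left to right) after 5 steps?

111111111111101
111111111111111
111111111111111  (fixed point — unchanged through step 5)
position 12 holds 1

1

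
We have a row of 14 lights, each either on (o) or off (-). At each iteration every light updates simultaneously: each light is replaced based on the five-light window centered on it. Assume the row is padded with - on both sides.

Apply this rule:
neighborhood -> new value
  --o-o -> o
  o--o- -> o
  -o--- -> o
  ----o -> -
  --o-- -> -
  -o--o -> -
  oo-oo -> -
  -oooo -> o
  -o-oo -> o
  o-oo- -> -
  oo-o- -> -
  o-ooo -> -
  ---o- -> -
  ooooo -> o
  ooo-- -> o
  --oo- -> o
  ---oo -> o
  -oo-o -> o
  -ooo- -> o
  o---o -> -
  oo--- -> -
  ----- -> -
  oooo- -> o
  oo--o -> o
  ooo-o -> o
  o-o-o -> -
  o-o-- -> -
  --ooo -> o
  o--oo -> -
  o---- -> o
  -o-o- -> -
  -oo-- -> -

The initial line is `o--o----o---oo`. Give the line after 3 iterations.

--o-oo---o-oo-
--oo-----oo---
-oo--o--oo--o-

-oo--o--oo--o-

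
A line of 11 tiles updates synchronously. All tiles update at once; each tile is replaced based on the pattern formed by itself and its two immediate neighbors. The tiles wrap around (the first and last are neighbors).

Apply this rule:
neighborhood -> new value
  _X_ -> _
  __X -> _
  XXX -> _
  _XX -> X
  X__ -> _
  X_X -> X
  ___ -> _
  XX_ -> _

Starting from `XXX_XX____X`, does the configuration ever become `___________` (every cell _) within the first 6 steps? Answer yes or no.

___XX_____X
___X_______
___________
all cells are _ at step 3

yes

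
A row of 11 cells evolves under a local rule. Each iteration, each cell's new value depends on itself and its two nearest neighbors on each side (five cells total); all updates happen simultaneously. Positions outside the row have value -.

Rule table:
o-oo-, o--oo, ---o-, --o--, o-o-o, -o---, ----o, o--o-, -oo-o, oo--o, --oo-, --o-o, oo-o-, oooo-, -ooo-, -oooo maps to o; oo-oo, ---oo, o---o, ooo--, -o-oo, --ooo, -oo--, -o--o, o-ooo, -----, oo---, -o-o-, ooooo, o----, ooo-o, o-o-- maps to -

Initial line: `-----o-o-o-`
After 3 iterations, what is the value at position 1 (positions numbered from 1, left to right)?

o

---ooo-o--o
-o--o-o--oo
oo-oo---oo-
position 1 holds o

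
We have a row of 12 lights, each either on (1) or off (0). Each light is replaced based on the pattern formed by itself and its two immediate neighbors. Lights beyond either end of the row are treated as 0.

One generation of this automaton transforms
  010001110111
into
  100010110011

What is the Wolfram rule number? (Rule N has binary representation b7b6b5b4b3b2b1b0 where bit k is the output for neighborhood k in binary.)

194

position 6: 111 → 1  (bit 7 = 1)
position 7: 110 → 1  (bit 6 = 1)
position 8: 101 → 0  (bit 5 = 0)
position 2: 100 → 0  (bit 4 = 0)
position 5: 011 → 0  (bit 3 = 0)
position 1: 010 → 0  (bit 2 = 0)
position 0: 001 → 1  (bit 1 = 1)
position 3: 000 → 0  (bit 0 = 0)
bits b7..b0 = 11000010 = 194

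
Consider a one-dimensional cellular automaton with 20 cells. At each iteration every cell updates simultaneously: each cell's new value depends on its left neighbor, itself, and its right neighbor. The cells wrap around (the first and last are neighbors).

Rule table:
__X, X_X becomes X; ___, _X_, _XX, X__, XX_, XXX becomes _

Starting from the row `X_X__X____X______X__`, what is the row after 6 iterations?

____X______X__X_X__X

_X__X____X______X__X
X__X____X______X__X_
__X____X______X__X_X
_X____X______X__X_X_
X____X______X__X_X__
____X______X__X_X__X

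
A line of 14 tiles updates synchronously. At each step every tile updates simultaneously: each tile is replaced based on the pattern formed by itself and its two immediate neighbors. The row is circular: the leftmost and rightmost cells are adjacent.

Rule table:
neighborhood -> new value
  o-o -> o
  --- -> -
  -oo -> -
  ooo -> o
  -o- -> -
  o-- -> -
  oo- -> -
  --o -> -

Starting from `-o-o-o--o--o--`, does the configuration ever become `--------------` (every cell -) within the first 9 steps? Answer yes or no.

--o-o---------
---o----------
--------------
all cells are - at step 3

yes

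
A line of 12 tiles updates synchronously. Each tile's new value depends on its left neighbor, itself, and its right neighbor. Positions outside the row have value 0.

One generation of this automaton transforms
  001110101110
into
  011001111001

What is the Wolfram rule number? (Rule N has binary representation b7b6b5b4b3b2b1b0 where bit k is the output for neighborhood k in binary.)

62

position 3: 111 → 0  (bit 7 = 0)
position 4: 110 → 0  (bit 6 = 0)
position 5: 101 → 1  (bit 5 = 1)
position 11: 100 → 1  (bit 4 = 1)
position 2: 011 → 1  (bit 3 = 1)
position 6: 010 → 1  (bit 2 = 1)
position 1: 001 → 1  (bit 1 = 1)
position 0: 000 → 0  (bit 0 = 0)
bits b7..b0 = 00111110 = 62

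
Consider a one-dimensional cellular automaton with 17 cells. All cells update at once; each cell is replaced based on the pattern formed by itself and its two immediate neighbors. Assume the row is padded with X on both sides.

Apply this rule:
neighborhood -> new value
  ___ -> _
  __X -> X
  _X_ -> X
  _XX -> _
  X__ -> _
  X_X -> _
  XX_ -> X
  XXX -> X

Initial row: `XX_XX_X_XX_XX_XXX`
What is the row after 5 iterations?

XX__X_X__X__X_X__

XX__X_X__X__X__XX
XX_XX_X_XX_XX_X_X
XX__X_X__X__X_X__
XX_XX_X_XX_XX_X_X  (repeats iteration 2; period 2)
iteration 5: XX__X_X__X__X_X__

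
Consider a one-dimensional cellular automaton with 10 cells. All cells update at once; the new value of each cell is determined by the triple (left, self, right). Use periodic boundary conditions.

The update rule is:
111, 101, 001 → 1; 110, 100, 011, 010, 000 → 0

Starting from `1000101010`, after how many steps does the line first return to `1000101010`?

0001010101
0010101010
0101010100
1010101000
0101010001
1010100010
0101000101
1010001010
0100010101
1000101010

10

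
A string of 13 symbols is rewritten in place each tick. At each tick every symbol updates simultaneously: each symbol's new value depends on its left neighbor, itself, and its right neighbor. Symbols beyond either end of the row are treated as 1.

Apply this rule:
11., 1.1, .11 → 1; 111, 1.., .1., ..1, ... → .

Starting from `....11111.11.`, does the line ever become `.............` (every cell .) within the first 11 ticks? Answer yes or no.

yes

....1...11111
........1....
.............
all cells are . at tick 3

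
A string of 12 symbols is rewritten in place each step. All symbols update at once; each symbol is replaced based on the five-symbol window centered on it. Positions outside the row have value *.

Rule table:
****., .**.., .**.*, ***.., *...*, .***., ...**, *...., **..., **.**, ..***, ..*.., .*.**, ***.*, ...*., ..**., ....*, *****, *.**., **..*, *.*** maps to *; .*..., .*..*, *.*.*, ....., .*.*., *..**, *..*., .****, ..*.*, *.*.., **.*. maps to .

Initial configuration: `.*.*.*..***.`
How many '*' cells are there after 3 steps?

11

........****
**....***.**
***********.
count of *: 11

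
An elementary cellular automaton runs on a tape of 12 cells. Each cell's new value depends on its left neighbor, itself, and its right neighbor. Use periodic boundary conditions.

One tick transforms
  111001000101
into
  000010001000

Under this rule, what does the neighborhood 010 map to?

0

At position 5 the neighborhood is 010; the next row has 0 there.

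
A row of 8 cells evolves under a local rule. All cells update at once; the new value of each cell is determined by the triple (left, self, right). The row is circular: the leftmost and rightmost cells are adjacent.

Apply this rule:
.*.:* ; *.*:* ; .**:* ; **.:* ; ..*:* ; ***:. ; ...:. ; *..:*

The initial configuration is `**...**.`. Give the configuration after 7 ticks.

tick 1: ***.****
tick 2: ..***...
tick 3: .**.**..
tick 4: *******.
tick 5: *.....**
tick 6: **...**.  (repeats tick 0; period 6)
tick 7: ***.****

***.****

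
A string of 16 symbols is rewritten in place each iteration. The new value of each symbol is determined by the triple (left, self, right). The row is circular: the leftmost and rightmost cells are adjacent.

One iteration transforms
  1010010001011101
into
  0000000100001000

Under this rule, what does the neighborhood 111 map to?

At position 12 the neighborhood is 111; the next row has 1 there.

1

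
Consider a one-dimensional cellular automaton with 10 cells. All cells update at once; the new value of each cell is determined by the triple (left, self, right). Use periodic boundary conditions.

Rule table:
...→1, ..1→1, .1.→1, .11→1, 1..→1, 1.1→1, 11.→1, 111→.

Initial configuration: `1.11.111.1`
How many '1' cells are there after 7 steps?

9

step 1: 111111.111
step 2: .....111..
step 3: 111111.111  (repeats step 1; period 2)
step 7: 111111.111
count of 1: 9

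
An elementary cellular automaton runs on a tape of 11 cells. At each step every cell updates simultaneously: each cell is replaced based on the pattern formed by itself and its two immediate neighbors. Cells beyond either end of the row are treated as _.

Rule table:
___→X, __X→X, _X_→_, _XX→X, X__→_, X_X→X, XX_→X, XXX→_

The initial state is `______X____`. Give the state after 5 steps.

XXXXXX__XXX
X____X_XX_X
__XXX_XXXX_
XXX_XXX__X_
X_XXX_X_X__

X_XXX_X_X__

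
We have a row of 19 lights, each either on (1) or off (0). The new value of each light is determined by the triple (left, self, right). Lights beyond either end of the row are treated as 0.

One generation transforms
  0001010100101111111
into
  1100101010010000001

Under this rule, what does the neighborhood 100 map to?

At position 8 the neighborhood is 100; the next row has 1 there.

1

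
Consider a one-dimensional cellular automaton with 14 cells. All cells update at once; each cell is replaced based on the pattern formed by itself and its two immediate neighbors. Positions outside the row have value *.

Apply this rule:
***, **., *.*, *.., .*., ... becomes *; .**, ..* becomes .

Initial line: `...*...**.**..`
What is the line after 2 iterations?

**.***..**.**.
***.***..**.**

***.***..**.**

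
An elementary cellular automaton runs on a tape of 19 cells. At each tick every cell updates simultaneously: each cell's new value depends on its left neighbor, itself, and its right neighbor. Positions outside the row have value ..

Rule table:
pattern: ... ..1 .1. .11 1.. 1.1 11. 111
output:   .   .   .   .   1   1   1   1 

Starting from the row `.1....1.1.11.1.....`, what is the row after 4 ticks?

.....1....1.1.11.1.

..1....1.1.11.1....
...1....1.1.11.1...
....1....1.1.11.1..
.....1....1.1.11.1.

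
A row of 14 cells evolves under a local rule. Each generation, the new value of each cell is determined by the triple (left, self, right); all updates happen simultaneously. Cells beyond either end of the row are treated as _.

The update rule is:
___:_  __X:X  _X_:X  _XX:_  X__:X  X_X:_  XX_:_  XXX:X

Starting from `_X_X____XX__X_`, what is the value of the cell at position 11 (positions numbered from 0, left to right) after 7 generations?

generation 1: XX_XX__X__XXXX
generation 2: _____XXXXX_XX_
generation 3: ____X_XXX____X
generation 4: ___XX__X_X__XX
generation 5: __X__XXX_XXX__
generation 6: _XXXX_X___X_X_
generation 7: X_XX__XX_XX_XX
position 11 holds _

_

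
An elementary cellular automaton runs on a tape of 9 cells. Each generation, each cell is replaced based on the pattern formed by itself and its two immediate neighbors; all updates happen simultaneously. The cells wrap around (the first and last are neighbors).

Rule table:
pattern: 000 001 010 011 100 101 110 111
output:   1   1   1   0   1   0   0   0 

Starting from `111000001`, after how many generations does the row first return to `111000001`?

000111110
111000001

2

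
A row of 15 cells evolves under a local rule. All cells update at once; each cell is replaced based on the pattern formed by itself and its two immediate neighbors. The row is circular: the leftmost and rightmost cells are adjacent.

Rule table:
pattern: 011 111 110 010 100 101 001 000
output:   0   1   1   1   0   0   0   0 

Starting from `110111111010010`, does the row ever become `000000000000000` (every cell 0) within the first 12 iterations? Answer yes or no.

010011111010010
010001111010010
010000111010010
010000011010010
010000001010010
010000001010010  (fixed point — unchanged through iteration 12)
iteration 12 is 010000001010010, still not uniform 0

no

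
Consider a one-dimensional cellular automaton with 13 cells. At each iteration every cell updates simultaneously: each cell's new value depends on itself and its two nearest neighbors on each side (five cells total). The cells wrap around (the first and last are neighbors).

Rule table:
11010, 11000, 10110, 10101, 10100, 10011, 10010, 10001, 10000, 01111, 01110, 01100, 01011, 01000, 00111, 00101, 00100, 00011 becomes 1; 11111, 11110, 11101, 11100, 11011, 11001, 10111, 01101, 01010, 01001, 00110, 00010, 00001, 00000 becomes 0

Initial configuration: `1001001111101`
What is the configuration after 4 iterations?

1011011100001
0010001011010
1011101110111
0001000100010

0001000100010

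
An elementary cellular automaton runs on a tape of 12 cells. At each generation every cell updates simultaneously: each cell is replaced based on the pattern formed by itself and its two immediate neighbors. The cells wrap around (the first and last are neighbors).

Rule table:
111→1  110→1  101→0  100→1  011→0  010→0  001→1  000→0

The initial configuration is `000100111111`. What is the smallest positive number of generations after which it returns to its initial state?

12

101011011111
100001001111
110010110111
111100010011
111110101101
111110000100
011111001011
001111110001
110111111010
010011111000
101101111100
000100111111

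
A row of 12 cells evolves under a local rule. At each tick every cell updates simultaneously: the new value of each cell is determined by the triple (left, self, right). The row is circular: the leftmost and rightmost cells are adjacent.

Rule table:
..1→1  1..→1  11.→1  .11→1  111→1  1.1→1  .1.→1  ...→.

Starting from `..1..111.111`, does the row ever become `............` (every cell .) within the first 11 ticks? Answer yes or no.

no

tick 1: 111111111111
tick 2: 111111111111  (fixed point — unchanged through tick 11)
tick 11 is 111111111111, still not uniform .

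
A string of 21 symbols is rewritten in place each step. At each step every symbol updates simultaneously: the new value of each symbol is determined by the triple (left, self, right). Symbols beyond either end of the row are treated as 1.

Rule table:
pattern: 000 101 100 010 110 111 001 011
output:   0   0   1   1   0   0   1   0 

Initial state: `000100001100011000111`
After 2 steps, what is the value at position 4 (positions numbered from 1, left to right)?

0

101110010010100101000
000001111110111101101
position 4 holds 0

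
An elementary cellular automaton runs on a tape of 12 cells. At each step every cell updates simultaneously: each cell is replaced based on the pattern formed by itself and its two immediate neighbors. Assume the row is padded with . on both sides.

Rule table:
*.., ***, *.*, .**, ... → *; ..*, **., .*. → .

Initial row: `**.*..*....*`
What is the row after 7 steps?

*..*.**.*.*.

*.*.*..***..
.*.*.*.**.**
..*.*.**.**.
*..*.**.**.*
.*..**.**.*.
..*.*.**.*.*
*..*.**.*.*.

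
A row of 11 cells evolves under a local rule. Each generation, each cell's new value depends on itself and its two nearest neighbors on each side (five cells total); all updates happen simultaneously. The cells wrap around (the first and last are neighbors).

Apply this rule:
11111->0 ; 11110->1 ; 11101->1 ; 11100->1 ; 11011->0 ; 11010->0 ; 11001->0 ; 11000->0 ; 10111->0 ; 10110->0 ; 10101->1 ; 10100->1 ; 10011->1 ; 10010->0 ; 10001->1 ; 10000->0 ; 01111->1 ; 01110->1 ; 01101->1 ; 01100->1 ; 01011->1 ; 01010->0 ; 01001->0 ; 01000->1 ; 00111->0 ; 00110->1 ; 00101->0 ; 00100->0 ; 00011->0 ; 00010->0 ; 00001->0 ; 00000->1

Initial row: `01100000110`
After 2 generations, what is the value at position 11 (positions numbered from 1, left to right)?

11100100110
01100001110
position 11 holds 0

0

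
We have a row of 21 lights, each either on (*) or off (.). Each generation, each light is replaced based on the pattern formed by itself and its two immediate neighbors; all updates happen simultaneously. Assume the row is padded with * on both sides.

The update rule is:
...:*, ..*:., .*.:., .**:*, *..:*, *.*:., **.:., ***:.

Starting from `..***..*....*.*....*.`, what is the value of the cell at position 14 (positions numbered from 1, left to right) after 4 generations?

*.*..*..***....***...
...*..*.*..***.*..**.
**..*....*.*....*.*..
..*..***....***....*.
position 14 holds *

*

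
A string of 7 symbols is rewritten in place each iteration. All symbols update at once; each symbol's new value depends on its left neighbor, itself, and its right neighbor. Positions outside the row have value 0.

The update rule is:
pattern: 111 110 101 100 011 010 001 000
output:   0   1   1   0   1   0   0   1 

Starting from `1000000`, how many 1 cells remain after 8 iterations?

0011111
1010001
0100100
0000001
1111100
1000101
0010010
1000000
count of 1: 1

1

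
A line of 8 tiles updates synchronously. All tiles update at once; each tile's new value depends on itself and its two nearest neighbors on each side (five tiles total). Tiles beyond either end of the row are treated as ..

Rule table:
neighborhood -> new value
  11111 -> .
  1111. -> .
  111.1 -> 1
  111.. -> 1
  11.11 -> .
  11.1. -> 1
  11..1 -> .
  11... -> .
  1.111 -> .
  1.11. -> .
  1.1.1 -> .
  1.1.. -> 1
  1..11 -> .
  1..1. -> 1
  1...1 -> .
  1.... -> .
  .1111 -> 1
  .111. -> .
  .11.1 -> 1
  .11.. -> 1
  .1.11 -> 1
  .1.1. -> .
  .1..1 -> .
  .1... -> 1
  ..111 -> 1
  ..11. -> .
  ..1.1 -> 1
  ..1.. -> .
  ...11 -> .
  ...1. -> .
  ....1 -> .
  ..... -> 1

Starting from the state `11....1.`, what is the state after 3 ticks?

.1.....1
..1.1...
..1.11.1

..1.11.1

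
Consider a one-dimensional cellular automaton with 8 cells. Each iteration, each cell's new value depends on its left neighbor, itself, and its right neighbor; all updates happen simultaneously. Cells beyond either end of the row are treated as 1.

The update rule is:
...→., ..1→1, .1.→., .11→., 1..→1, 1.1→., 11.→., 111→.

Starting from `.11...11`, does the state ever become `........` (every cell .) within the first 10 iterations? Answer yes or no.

...1.1..
1.1...11
...1.1..  (repeats iteration 1; period 2)
iteration 10: 1.1...11
iteration 10 is 1.1...11, still not uniform .

no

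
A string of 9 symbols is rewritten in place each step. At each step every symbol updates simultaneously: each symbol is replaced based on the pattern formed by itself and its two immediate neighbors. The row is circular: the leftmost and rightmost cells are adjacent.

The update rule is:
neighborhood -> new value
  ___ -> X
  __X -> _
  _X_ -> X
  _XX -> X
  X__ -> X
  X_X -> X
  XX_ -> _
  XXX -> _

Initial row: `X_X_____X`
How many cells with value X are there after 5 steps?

5

_XXXXXX_X
XX_____XX
__XXXX_X_
X_X___XXX
_XXXX_X__
count of X: 5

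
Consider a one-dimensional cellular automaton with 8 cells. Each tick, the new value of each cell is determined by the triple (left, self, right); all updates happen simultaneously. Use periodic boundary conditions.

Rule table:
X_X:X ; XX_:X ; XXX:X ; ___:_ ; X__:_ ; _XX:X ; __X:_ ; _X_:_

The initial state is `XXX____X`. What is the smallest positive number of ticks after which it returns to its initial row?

XXX____X

1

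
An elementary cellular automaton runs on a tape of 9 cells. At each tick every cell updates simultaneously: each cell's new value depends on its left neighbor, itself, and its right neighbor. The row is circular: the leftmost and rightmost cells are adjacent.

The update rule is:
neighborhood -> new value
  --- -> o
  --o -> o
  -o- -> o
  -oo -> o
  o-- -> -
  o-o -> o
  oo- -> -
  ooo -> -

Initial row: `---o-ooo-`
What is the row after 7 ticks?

ooo---ooo

tick 1: oooooo---
tick 2: o------oo
tick 3: --oooooo-
tick 4: ooo------
tick 5: o---ooooo
tick 6: --ooo----
tick 7: ooo---ooo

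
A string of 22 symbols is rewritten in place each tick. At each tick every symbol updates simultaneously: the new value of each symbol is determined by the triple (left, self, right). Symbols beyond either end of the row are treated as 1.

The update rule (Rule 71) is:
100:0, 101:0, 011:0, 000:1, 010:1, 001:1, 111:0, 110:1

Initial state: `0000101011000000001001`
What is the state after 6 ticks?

tick 1: 0111101001011111111010
tick 2: 0000101011000000001010
tick 3: 0111101001011111111010  (repeats tick 1; period 2)
tick 6: 0000101011000000001010

0000101011000000001010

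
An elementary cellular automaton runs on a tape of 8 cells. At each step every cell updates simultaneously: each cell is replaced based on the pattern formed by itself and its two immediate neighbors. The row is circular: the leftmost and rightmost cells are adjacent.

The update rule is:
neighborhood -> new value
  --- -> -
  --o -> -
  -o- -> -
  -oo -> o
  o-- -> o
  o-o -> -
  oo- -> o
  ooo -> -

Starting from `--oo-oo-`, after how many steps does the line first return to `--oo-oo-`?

--oo-ooo
o-oo-o-o
o-oo---o
o-ooo--o
o-o-oo-o
o---oo-o
oo--oo-o
-oo-oo-o
-oo-oo--
-oo-ooo-
-oo-o-oo
-oo---oo
-ooo--oo
-o-oo-oo
---oo-oo
o--oo-oo
oo-oo-o-
oo-oo---
oo-ooo--
oo-o-oo-
oo---oo-
ooo--oo-
o-oo-oo-
--oo-oo-

24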